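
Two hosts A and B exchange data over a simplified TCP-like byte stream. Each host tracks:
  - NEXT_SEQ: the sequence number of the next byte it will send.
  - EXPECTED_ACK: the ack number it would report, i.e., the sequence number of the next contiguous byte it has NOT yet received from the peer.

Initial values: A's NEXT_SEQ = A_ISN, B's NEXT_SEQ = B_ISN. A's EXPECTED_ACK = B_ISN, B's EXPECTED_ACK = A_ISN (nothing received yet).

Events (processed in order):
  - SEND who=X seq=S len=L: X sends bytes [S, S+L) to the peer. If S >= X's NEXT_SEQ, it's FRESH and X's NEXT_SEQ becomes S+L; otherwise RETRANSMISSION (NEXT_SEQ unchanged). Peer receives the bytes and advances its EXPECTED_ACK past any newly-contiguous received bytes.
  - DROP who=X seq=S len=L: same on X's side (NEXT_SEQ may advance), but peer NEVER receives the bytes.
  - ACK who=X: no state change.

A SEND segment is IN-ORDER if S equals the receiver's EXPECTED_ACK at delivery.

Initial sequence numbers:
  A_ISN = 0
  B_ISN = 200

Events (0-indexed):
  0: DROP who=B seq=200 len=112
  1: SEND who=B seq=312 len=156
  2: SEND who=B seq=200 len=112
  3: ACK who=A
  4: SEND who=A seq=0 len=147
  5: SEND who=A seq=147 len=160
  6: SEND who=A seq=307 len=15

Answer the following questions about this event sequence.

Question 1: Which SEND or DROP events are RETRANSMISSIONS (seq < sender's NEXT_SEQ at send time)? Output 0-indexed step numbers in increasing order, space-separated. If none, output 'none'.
Answer: 2

Derivation:
Step 0: DROP seq=200 -> fresh
Step 1: SEND seq=312 -> fresh
Step 2: SEND seq=200 -> retransmit
Step 4: SEND seq=0 -> fresh
Step 5: SEND seq=147 -> fresh
Step 6: SEND seq=307 -> fresh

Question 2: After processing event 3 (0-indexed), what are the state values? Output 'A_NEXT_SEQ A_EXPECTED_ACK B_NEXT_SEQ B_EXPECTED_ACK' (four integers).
After event 0: A_seq=0 A_ack=200 B_seq=312 B_ack=0
After event 1: A_seq=0 A_ack=200 B_seq=468 B_ack=0
After event 2: A_seq=0 A_ack=468 B_seq=468 B_ack=0
After event 3: A_seq=0 A_ack=468 B_seq=468 B_ack=0

0 468 468 0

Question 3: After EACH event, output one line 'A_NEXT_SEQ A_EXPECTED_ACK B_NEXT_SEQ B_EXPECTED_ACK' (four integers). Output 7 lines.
0 200 312 0
0 200 468 0
0 468 468 0
0 468 468 0
147 468 468 147
307 468 468 307
322 468 468 322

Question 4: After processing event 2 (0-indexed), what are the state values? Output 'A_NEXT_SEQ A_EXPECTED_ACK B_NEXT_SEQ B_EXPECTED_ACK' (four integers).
After event 0: A_seq=0 A_ack=200 B_seq=312 B_ack=0
After event 1: A_seq=0 A_ack=200 B_seq=468 B_ack=0
After event 2: A_seq=0 A_ack=468 B_seq=468 B_ack=0

0 468 468 0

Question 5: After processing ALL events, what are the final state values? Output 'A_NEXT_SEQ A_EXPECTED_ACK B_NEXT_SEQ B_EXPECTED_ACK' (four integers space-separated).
After event 0: A_seq=0 A_ack=200 B_seq=312 B_ack=0
After event 1: A_seq=0 A_ack=200 B_seq=468 B_ack=0
After event 2: A_seq=0 A_ack=468 B_seq=468 B_ack=0
After event 3: A_seq=0 A_ack=468 B_seq=468 B_ack=0
After event 4: A_seq=147 A_ack=468 B_seq=468 B_ack=147
After event 5: A_seq=307 A_ack=468 B_seq=468 B_ack=307
After event 6: A_seq=322 A_ack=468 B_seq=468 B_ack=322

Answer: 322 468 468 322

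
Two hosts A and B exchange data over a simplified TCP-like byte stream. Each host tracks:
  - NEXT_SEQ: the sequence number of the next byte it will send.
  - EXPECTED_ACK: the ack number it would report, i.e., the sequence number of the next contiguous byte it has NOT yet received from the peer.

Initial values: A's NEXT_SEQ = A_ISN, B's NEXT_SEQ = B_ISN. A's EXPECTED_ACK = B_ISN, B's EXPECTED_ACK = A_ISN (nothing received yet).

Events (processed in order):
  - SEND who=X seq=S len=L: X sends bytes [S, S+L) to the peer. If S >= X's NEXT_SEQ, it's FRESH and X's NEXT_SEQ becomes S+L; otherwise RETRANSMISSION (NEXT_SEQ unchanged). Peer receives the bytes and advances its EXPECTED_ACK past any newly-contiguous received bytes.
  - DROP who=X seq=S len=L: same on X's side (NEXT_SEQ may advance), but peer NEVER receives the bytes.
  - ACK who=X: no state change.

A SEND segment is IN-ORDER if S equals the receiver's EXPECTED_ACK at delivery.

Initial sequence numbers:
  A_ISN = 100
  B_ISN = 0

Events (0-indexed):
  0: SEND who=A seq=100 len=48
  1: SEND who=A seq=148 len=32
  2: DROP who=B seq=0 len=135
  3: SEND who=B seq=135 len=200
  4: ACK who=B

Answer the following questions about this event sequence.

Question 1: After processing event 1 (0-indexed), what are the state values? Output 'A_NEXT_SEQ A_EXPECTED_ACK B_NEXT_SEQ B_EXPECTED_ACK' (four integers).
After event 0: A_seq=148 A_ack=0 B_seq=0 B_ack=148
After event 1: A_seq=180 A_ack=0 B_seq=0 B_ack=180

180 0 0 180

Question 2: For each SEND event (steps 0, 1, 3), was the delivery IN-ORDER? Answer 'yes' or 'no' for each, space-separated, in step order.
Step 0: SEND seq=100 -> in-order
Step 1: SEND seq=148 -> in-order
Step 3: SEND seq=135 -> out-of-order

Answer: yes yes no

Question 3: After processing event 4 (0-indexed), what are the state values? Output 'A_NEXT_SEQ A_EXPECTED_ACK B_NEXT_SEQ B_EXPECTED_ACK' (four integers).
After event 0: A_seq=148 A_ack=0 B_seq=0 B_ack=148
After event 1: A_seq=180 A_ack=0 B_seq=0 B_ack=180
After event 2: A_seq=180 A_ack=0 B_seq=135 B_ack=180
After event 3: A_seq=180 A_ack=0 B_seq=335 B_ack=180
After event 4: A_seq=180 A_ack=0 B_seq=335 B_ack=180

180 0 335 180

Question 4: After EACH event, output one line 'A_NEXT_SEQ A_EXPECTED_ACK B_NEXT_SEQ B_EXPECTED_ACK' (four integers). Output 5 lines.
148 0 0 148
180 0 0 180
180 0 135 180
180 0 335 180
180 0 335 180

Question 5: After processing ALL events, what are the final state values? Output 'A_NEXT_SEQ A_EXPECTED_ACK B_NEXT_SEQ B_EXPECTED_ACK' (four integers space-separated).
Answer: 180 0 335 180

Derivation:
After event 0: A_seq=148 A_ack=0 B_seq=0 B_ack=148
After event 1: A_seq=180 A_ack=0 B_seq=0 B_ack=180
After event 2: A_seq=180 A_ack=0 B_seq=135 B_ack=180
After event 3: A_seq=180 A_ack=0 B_seq=335 B_ack=180
After event 4: A_seq=180 A_ack=0 B_seq=335 B_ack=180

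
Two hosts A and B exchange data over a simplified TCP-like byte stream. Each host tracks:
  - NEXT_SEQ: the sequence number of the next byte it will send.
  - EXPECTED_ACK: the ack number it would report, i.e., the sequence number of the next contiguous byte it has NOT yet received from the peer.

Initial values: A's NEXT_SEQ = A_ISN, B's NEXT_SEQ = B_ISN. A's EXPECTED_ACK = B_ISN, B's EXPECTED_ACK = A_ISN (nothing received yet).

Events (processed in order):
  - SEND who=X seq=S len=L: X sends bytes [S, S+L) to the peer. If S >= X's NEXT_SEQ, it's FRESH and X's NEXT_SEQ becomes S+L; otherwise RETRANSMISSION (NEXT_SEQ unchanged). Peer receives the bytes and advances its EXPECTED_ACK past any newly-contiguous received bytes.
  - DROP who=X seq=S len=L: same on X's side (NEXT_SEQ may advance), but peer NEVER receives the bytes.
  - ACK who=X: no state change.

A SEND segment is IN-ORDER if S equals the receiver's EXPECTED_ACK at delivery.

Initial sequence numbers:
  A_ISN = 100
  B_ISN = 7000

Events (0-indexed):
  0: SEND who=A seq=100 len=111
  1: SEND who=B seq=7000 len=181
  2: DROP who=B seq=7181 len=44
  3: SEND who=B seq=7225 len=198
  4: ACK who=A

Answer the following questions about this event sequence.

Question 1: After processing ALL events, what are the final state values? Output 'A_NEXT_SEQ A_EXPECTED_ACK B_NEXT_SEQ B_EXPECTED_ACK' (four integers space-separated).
Answer: 211 7181 7423 211

Derivation:
After event 0: A_seq=211 A_ack=7000 B_seq=7000 B_ack=211
After event 1: A_seq=211 A_ack=7181 B_seq=7181 B_ack=211
After event 2: A_seq=211 A_ack=7181 B_seq=7225 B_ack=211
After event 3: A_seq=211 A_ack=7181 B_seq=7423 B_ack=211
After event 4: A_seq=211 A_ack=7181 B_seq=7423 B_ack=211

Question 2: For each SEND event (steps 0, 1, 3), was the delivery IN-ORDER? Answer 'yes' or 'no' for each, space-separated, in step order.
Step 0: SEND seq=100 -> in-order
Step 1: SEND seq=7000 -> in-order
Step 3: SEND seq=7225 -> out-of-order

Answer: yes yes no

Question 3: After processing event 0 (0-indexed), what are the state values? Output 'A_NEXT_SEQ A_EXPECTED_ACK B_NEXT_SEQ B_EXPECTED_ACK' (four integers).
After event 0: A_seq=211 A_ack=7000 B_seq=7000 B_ack=211

211 7000 7000 211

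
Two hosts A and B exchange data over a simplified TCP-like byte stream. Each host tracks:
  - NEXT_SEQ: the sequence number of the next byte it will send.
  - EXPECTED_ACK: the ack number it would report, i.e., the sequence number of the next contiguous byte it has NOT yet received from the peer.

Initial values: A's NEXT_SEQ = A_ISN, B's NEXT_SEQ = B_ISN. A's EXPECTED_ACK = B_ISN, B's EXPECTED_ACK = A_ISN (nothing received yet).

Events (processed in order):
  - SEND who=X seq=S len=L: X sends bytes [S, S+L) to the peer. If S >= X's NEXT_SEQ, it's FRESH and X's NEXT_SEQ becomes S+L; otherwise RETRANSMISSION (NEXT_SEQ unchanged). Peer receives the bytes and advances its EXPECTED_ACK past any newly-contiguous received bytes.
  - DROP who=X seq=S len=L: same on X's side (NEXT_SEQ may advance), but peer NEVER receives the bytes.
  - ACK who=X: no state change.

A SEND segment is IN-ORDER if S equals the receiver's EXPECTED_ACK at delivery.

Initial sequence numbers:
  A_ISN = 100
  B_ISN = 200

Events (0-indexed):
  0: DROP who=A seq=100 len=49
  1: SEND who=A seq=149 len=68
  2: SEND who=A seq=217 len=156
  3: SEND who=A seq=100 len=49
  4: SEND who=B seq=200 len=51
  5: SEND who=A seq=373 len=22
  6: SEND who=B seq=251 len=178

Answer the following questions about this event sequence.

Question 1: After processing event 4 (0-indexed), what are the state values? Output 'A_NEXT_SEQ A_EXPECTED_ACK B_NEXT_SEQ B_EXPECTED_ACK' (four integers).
After event 0: A_seq=149 A_ack=200 B_seq=200 B_ack=100
After event 1: A_seq=217 A_ack=200 B_seq=200 B_ack=100
After event 2: A_seq=373 A_ack=200 B_seq=200 B_ack=100
After event 3: A_seq=373 A_ack=200 B_seq=200 B_ack=373
After event 4: A_seq=373 A_ack=251 B_seq=251 B_ack=373

373 251 251 373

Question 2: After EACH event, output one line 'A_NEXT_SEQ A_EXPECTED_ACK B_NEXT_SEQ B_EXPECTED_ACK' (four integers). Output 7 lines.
149 200 200 100
217 200 200 100
373 200 200 100
373 200 200 373
373 251 251 373
395 251 251 395
395 429 429 395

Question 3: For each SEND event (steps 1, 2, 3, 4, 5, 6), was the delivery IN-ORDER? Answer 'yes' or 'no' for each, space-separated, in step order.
Step 1: SEND seq=149 -> out-of-order
Step 2: SEND seq=217 -> out-of-order
Step 3: SEND seq=100 -> in-order
Step 4: SEND seq=200 -> in-order
Step 5: SEND seq=373 -> in-order
Step 6: SEND seq=251 -> in-order

Answer: no no yes yes yes yes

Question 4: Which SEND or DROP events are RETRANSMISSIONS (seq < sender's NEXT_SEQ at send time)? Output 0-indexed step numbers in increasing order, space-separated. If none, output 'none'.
Answer: 3

Derivation:
Step 0: DROP seq=100 -> fresh
Step 1: SEND seq=149 -> fresh
Step 2: SEND seq=217 -> fresh
Step 3: SEND seq=100 -> retransmit
Step 4: SEND seq=200 -> fresh
Step 5: SEND seq=373 -> fresh
Step 6: SEND seq=251 -> fresh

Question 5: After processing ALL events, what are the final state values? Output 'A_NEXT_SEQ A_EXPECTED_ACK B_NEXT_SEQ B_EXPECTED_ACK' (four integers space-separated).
Answer: 395 429 429 395

Derivation:
After event 0: A_seq=149 A_ack=200 B_seq=200 B_ack=100
After event 1: A_seq=217 A_ack=200 B_seq=200 B_ack=100
After event 2: A_seq=373 A_ack=200 B_seq=200 B_ack=100
After event 3: A_seq=373 A_ack=200 B_seq=200 B_ack=373
After event 4: A_seq=373 A_ack=251 B_seq=251 B_ack=373
After event 5: A_seq=395 A_ack=251 B_seq=251 B_ack=395
After event 6: A_seq=395 A_ack=429 B_seq=429 B_ack=395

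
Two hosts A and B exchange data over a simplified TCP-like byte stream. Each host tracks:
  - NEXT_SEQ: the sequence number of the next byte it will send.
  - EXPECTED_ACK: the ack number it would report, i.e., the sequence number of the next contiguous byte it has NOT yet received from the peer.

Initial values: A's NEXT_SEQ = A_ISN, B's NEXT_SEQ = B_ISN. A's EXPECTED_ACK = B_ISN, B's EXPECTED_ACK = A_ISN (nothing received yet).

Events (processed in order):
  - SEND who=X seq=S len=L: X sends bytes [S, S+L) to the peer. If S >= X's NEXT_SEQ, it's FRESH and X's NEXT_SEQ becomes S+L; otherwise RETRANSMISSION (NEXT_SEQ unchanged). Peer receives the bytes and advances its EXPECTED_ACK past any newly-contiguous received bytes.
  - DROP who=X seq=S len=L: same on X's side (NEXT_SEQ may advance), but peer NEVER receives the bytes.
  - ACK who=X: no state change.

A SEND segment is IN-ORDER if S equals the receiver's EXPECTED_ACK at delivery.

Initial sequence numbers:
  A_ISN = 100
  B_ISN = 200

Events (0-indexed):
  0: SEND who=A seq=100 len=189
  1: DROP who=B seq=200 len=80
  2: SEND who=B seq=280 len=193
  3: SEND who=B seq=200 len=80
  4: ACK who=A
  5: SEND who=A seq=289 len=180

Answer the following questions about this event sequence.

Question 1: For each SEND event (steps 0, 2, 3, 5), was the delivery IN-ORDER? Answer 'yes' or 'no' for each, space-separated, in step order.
Answer: yes no yes yes

Derivation:
Step 0: SEND seq=100 -> in-order
Step 2: SEND seq=280 -> out-of-order
Step 3: SEND seq=200 -> in-order
Step 5: SEND seq=289 -> in-order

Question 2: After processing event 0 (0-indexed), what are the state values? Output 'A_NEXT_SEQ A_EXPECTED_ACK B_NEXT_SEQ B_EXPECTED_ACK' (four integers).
After event 0: A_seq=289 A_ack=200 B_seq=200 B_ack=289

289 200 200 289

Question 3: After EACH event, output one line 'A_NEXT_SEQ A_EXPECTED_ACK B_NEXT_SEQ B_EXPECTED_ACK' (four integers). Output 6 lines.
289 200 200 289
289 200 280 289
289 200 473 289
289 473 473 289
289 473 473 289
469 473 473 469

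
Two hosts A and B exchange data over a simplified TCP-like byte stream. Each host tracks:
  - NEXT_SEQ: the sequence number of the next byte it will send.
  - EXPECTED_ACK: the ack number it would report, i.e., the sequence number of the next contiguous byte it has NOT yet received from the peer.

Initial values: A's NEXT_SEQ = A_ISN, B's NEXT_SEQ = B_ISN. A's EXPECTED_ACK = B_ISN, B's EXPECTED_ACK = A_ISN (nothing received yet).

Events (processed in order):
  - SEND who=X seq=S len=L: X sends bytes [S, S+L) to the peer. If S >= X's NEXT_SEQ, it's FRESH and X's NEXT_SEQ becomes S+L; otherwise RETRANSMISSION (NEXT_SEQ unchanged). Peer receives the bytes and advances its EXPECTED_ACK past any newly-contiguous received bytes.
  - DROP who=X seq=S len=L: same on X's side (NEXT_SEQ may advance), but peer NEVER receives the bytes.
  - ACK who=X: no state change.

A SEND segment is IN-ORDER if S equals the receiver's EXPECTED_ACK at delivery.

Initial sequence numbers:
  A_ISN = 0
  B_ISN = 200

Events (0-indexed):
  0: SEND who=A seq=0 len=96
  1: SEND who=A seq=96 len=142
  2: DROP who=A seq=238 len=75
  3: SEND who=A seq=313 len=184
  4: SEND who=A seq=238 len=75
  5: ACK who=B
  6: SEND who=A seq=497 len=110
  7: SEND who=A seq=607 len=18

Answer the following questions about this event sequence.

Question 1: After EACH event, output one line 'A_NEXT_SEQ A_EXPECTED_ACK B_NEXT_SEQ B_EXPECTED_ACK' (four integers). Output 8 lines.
96 200 200 96
238 200 200 238
313 200 200 238
497 200 200 238
497 200 200 497
497 200 200 497
607 200 200 607
625 200 200 625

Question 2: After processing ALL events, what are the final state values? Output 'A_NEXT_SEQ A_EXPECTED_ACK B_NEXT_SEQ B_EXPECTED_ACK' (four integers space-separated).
Answer: 625 200 200 625

Derivation:
After event 0: A_seq=96 A_ack=200 B_seq=200 B_ack=96
After event 1: A_seq=238 A_ack=200 B_seq=200 B_ack=238
After event 2: A_seq=313 A_ack=200 B_seq=200 B_ack=238
After event 3: A_seq=497 A_ack=200 B_seq=200 B_ack=238
After event 4: A_seq=497 A_ack=200 B_seq=200 B_ack=497
After event 5: A_seq=497 A_ack=200 B_seq=200 B_ack=497
After event 6: A_seq=607 A_ack=200 B_seq=200 B_ack=607
After event 7: A_seq=625 A_ack=200 B_seq=200 B_ack=625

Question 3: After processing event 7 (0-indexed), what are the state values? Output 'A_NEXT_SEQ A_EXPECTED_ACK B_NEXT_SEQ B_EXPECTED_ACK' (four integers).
After event 0: A_seq=96 A_ack=200 B_seq=200 B_ack=96
After event 1: A_seq=238 A_ack=200 B_seq=200 B_ack=238
After event 2: A_seq=313 A_ack=200 B_seq=200 B_ack=238
After event 3: A_seq=497 A_ack=200 B_seq=200 B_ack=238
After event 4: A_seq=497 A_ack=200 B_seq=200 B_ack=497
After event 5: A_seq=497 A_ack=200 B_seq=200 B_ack=497
After event 6: A_seq=607 A_ack=200 B_seq=200 B_ack=607
After event 7: A_seq=625 A_ack=200 B_seq=200 B_ack=625

625 200 200 625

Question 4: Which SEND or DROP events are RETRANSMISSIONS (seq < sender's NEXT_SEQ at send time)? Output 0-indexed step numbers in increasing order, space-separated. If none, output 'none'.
Step 0: SEND seq=0 -> fresh
Step 1: SEND seq=96 -> fresh
Step 2: DROP seq=238 -> fresh
Step 3: SEND seq=313 -> fresh
Step 4: SEND seq=238 -> retransmit
Step 6: SEND seq=497 -> fresh
Step 7: SEND seq=607 -> fresh

Answer: 4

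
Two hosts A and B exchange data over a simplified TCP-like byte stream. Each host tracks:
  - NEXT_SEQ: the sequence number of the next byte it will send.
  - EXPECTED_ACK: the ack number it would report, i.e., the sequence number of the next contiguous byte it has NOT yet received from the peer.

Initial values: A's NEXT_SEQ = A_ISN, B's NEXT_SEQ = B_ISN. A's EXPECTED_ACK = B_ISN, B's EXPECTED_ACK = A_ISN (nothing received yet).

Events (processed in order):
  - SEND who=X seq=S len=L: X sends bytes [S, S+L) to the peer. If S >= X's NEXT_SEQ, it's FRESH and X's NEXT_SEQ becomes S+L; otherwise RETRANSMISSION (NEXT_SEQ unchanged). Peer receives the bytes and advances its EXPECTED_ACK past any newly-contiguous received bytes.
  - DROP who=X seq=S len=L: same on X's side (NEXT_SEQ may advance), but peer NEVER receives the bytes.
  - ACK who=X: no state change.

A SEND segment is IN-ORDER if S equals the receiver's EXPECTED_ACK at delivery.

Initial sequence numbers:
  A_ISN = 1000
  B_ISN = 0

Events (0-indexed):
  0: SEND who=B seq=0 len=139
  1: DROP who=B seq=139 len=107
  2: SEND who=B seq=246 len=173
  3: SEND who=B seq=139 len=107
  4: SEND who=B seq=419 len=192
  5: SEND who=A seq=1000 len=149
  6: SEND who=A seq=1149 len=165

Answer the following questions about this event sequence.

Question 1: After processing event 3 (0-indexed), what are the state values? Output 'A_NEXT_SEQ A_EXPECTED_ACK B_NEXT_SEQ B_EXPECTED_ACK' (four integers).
After event 0: A_seq=1000 A_ack=139 B_seq=139 B_ack=1000
After event 1: A_seq=1000 A_ack=139 B_seq=246 B_ack=1000
After event 2: A_seq=1000 A_ack=139 B_seq=419 B_ack=1000
After event 3: A_seq=1000 A_ack=419 B_seq=419 B_ack=1000

1000 419 419 1000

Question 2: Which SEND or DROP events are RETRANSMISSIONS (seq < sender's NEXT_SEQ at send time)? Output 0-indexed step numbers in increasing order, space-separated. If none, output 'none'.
Answer: 3

Derivation:
Step 0: SEND seq=0 -> fresh
Step 1: DROP seq=139 -> fresh
Step 2: SEND seq=246 -> fresh
Step 3: SEND seq=139 -> retransmit
Step 4: SEND seq=419 -> fresh
Step 5: SEND seq=1000 -> fresh
Step 6: SEND seq=1149 -> fresh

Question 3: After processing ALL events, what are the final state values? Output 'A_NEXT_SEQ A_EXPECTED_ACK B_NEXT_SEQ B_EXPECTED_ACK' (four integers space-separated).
After event 0: A_seq=1000 A_ack=139 B_seq=139 B_ack=1000
After event 1: A_seq=1000 A_ack=139 B_seq=246 B_ack=1000
After event 2: A_seq=1000 A_ack=139 B_seq=419 B_ack=1000
After event 3: A_seq=1000 A_ack=419 B_seq=419 B_ack=1000
After event 4: A_seq=1000 A_ack=611 B_seq=611 B_ack=1000
After event 5: A_seq=1149 A_ack=611 B_seq=611 B_ack=1149
After event 6: A_seq=1314 A_ack=611 B_seq=611 B_ack=1314

Answer: 1314 611 611 1314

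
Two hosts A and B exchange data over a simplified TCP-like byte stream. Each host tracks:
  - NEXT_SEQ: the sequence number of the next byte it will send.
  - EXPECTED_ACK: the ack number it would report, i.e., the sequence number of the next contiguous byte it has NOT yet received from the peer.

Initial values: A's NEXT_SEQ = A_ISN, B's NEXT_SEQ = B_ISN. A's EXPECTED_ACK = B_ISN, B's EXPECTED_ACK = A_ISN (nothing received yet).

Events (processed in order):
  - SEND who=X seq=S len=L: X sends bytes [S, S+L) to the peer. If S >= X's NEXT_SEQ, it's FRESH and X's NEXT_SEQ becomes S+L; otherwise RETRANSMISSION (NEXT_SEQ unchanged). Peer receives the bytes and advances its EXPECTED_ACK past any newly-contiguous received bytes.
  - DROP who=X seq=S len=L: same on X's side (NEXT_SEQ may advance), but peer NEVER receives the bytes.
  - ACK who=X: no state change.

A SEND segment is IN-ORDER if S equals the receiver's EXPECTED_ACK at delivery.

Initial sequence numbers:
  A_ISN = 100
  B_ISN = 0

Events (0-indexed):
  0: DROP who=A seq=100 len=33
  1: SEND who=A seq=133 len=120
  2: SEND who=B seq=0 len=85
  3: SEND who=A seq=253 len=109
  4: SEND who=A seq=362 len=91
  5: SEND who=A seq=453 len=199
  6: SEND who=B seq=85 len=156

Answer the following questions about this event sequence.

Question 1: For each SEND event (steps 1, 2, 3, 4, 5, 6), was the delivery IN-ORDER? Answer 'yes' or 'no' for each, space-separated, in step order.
Answer: no yes no no no yes

Derivation:
Step 1: SEND seq=133 -> out-of-order
Step 2: SEND seq=0 -> in-order
Step 3: SEND seq=253 -> out-of-order
Step 4: SEND seq=362 -> out-of-order
Step 5: SEND seq=453 -> out-of-order
Step 6: SEND seq=85 -> in-order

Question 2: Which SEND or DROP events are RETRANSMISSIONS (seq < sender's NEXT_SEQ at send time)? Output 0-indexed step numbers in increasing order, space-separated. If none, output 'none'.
Step 0: DROP seq=100 -> fresh
Step 1: SEND seq=133 -> fresh
Step 2: SEND seq=0 -> fresh
Step 3: SEND seq=253 -> fresh
Step 4: SEND seq=362 -> fresh
Step 5: SEND seq=453 -> fresh
Step 6: SEND seq=85 -> fresh

Answer: none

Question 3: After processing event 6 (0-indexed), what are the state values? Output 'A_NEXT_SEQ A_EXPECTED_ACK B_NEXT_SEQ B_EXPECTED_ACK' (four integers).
After event 0: A_seq=133 A_ack=0 B_seq=0 B_ack=100
After event 1: A_seq=253 A_ack=0 B_seq=0 B_ack=100
After event 2: A_seq=253 A_ack=85 B_seq=85 B_ack=100
After event 3: A_seq=362 A_ack=85 B_seq=85 B_ack=100
After event 4: A_seq=453 A_ack=85 B_seq=85 B_ack=100
After event 5: A_seq=652 A_ack=85 B_seq=85 B_ack=100
After event 6: A_seq=652 A_ack=241 B_seq=241 B_ack=100

652 241 241 100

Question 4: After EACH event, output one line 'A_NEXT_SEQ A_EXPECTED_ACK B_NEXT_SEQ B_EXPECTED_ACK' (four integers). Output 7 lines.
133 0 0 100
253 0 0 100
253 85 85 100
362 85 85 100
453 85 85 100
652 85 85 100
652 241 241 100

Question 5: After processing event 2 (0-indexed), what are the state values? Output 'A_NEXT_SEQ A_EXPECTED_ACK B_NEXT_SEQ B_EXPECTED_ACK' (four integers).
After event 0: A_seq=133 A_ack=0 B_seq=0 B_ack=100
After event 1: A_seq=253 A_ack=0 B_seq=0 B_ack=100
After event 2: A_seq=253 A_ack=85 B_seq=85 B_ack=100

253 85 85 100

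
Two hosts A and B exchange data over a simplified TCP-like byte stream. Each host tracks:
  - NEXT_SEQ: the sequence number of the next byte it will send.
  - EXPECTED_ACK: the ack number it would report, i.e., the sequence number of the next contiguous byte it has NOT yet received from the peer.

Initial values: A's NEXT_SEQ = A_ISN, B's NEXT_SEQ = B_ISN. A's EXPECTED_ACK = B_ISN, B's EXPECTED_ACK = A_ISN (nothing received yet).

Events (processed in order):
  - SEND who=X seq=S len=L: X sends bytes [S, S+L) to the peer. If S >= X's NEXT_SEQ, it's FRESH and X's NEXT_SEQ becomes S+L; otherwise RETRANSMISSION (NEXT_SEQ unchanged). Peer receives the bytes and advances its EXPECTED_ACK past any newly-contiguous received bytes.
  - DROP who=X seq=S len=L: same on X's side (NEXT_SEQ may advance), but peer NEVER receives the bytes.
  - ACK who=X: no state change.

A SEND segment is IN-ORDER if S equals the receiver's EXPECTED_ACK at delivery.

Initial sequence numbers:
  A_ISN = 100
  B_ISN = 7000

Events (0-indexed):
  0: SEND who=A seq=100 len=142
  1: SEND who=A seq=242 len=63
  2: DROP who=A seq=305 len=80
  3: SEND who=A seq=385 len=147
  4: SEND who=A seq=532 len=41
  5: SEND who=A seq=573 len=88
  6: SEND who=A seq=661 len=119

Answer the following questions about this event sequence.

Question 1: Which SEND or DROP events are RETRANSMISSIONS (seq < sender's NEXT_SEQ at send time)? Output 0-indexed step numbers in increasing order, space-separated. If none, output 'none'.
Answer: none

Derivation:
Step 0: SEND seq=100 -> fresh
Step 1: SEND seq=242 -> fresh
Step 2: DROP seq=305 -> fresh
Step 3: SEND seq=385 -> fresh
Step 4: SEND seq=532 -> fresh
Step 5: SEND seq=573 -> fresh
Step 6: SEND seq=661 -> fresh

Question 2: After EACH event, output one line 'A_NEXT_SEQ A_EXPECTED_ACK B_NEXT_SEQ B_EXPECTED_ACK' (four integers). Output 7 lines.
242 7000 7000 242
305 7000 7000 305
385 7000 7000 305
532 7000 7000 305
573 7000 7000 305
661 7000 7000 305
780 7000 7000 305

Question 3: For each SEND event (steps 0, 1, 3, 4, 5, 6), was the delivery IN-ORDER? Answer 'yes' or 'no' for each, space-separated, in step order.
Answer: yes yes no no no no

Derivation:
Step 0: SEND seq=100 -> in-order
Step 1: SEND seq=242 -> in-order
Step 3: SEND seq=385 -> out-of-order
Step 4: SEND seq=532 -> out-of-order
Step 5: SEND seq=573 -> out-of-order
Step 6: SEND seq=661 -> out-of-order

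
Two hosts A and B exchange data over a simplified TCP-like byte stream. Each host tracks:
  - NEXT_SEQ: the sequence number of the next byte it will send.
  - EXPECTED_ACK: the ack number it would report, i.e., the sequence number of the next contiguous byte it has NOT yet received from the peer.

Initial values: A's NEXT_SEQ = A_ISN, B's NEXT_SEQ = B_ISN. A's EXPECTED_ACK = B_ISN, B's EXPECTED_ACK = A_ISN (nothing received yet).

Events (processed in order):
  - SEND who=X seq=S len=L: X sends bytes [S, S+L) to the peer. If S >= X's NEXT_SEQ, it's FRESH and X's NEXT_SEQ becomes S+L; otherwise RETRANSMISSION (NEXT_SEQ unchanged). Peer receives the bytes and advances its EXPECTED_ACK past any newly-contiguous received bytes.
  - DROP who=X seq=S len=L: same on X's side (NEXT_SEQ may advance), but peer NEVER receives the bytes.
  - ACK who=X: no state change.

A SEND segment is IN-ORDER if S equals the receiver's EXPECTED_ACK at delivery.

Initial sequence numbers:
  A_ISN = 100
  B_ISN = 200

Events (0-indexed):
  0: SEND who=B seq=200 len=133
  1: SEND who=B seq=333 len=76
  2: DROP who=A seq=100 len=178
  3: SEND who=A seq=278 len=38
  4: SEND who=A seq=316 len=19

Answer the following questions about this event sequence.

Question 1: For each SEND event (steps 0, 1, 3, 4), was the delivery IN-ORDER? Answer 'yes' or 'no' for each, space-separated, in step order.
Step 0: SEND seq=200 -> in-order
Step 1: SEND seq=333 -> in-order
Step 3: SEND seq=278 -> out-of-order
Step 4: SEND seq=316 -> out-of-order

Answer: yes yes no no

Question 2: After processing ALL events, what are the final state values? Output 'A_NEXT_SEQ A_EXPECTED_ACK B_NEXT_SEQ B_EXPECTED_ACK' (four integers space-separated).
Answer: 335 409 409 100

Derivation:
After event 0: A_seq=100 A_ack=333 B_seq=333 B_ack=100
After event 1: A_seq=100 A_ack=409 B_seq=409 B_ack=100
After event 2: A_seq=278 A_ack=409 B_seq=409 B_ack=100
After event 3: A_seq=316 A_ack=409 B_seq=409 B_ack=100
After event 4: A_seq=335 A_ack=409 B_seq=409 B_ack=100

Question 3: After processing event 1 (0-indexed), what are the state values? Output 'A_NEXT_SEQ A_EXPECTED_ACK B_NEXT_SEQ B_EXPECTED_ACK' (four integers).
After event 0: A_seq=100 A_ack=333 B_seq=333 B_ack=100
After event 1: A_seq=100 A_ack=409 B_seq=409 B_ack=100

100 409 409 100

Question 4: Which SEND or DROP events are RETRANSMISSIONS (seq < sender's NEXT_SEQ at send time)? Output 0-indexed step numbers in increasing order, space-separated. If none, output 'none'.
Answer: none

Derivation:
Step 0: SEND seq=200 -> fresh
Step 1: SEND seq=333 -> fresh
Step 2: DROP seq=100 -> fresh
Step 3: SEND seq=278 -> fresh
Step 4: SEND seq=316 -> fresh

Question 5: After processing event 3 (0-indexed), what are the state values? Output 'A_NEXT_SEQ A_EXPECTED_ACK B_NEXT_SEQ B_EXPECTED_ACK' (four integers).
After event 0: A_seq=100 A_ack=333 B_seq=333 B_ack=100
After event 1: A_seq=100 A_ack=409 B_seq=409 B_ack=100
After event 2: A_seq=278 A_ack=409 B_seq=409 B_ack=100
After event 3: A_seq=316 A_ack=409 B_seq=409 B_ack=100

316 409 409 100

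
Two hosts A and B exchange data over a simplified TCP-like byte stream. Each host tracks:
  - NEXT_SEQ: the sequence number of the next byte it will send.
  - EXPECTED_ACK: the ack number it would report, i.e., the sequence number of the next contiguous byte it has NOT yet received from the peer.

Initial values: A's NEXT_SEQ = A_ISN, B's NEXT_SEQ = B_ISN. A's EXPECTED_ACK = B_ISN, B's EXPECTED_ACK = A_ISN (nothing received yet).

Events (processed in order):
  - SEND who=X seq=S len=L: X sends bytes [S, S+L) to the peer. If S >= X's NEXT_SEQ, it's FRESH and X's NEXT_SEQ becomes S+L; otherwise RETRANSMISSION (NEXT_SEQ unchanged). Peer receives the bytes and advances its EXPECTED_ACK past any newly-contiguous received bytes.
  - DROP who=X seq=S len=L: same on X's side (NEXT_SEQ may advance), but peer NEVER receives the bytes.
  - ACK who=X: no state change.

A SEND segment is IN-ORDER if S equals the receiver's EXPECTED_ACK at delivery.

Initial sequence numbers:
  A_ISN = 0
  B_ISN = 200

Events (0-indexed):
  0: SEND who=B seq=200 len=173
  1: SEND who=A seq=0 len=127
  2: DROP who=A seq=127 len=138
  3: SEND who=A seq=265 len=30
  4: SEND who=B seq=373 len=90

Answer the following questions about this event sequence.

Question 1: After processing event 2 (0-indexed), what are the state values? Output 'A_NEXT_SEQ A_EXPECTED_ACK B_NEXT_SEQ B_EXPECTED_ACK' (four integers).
After event 0: A_seq=0 A_ack=373 B_seq=373 B_ack=0
After event 1: A_seq=127 A_ack=373 B_seq=373 B_ack=127
After event 2: A_seq=265 A_ack=373 B_seq=373 B_ack=127

265 373 373 127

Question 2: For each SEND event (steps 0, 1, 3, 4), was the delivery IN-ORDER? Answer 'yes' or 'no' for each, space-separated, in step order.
Step 0: SEND seq=200 -> in-order
Step 1: SEND seq=0 -> in-order
Step 3: SEND seq=265 -> out-of-order
Step 4: SEND seq=373 -> in-order

Answer: yes yes no yes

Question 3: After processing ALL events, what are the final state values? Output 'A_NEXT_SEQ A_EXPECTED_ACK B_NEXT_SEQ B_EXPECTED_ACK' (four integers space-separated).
Answer: 295 463 463 127

Derivation:
After event 0: A_seq=0 A_ack=373 B_seq=373 B_ack=0
After event 1: A_seq=127 A_ack=373 B_seq=373 B_ack=127
After event 2: A_seq=265 A_ack=373 B_seq=373 B_ack=127
After event 3: A_seq=295 A_ack=373 B_seq=373 B_ack=127
After event 4: A_seq=295 A_ack=463 B_seq=463 B_ack=127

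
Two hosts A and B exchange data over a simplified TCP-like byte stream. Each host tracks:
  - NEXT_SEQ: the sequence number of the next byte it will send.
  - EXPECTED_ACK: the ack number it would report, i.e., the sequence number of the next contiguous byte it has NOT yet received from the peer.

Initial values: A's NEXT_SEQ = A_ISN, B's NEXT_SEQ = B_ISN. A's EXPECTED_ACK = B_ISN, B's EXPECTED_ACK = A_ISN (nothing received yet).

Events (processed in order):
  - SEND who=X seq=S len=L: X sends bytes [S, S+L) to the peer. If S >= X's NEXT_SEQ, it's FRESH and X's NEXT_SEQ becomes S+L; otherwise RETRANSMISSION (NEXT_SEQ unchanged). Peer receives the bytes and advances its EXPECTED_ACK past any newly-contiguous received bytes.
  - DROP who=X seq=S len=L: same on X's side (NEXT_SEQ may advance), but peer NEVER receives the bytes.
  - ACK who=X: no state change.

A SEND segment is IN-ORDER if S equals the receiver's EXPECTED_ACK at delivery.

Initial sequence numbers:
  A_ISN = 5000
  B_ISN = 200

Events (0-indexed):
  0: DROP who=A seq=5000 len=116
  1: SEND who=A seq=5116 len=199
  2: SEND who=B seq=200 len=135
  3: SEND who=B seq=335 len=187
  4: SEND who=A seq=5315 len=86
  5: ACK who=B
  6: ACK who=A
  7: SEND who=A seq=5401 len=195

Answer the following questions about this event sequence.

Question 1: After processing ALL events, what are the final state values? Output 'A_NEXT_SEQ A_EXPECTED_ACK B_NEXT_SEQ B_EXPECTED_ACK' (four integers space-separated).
Answer: 5596 522 522 5000

Derivation:
After event 0: A_seq=5116 A_ack=200 B_seq=200 B_ack=5000
After event 1: A_seq=5315 A_ack=200 B_seq=200 B_ack=5000
After event 2: A_seq=5315 A_ack=335 B_seq=335 B_ack=5000
After event 3: A_seq=5315 A_ack=522 B_seq=522 B_ack=5000
After event 4: A_seq=5401 A_ack=522 B_seq=522 B_ack=5000
After event 5: A_seq=5401 A_ack=522 B_seq=522 B_ack=5000
After event 6: A_seq=5401 A_ack=522 B_seq=522 B_ack=5000
After event 7: A_seq=5596 A_ack=522 B_seq=522 B_ack=5000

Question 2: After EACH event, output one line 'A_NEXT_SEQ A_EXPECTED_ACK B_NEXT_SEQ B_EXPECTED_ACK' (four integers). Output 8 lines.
5116 200 200 5000
5315 200 200 5000
5315 335 335 5000
5315 522 522 5000
5401 522 522 5000
5401 522 522 5000
5401 522 522 5000
5596 522 522 5000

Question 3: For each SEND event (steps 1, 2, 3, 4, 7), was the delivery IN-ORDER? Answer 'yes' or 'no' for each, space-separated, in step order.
Step 1: SEND seq=5116 -> out-of-order
Step 2: SEND seq=200 -> in-order
Step 3: SEND seq=335 -> in-order
Step 4: SEND seq=5315 -> out-of-order
Step 7: SEND seq=5401 -> out-of-order

Answer: no yes yes no no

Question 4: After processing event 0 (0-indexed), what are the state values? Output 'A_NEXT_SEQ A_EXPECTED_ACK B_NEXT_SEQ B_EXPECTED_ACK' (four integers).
After event 0: A_seq=5116 A_ack=200 B_seq=200 B_ack=5000

5116 200 200 5000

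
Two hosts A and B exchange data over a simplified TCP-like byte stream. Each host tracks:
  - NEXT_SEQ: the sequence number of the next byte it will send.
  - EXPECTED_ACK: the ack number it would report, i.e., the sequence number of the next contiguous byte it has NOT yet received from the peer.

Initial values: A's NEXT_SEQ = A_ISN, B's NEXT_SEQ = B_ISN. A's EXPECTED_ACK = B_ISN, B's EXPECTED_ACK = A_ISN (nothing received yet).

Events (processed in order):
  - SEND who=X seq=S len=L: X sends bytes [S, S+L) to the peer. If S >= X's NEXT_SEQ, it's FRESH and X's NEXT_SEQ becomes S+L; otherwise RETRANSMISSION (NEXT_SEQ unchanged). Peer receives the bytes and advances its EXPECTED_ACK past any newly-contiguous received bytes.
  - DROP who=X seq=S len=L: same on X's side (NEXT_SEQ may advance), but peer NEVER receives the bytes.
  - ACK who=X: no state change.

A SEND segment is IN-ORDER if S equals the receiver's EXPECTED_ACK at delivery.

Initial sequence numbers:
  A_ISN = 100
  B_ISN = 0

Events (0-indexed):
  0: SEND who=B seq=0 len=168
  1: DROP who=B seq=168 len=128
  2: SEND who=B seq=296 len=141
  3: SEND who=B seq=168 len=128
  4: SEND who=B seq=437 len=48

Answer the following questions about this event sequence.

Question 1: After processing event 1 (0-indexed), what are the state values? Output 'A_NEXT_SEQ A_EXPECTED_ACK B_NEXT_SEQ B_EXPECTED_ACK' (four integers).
After event 0: A_seq=100 A_ack=168 B_seq=168 B_ack=100
After event 1: A_seq=100 A_ack=168 B_seq=296 B_ack=100

100 168 296 100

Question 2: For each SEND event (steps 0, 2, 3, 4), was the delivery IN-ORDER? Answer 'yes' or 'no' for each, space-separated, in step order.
Step 0: SEND seq=0 -> in-order
Step 2: SEND seq=296 -> out-of-order
Step 3: SEND seq=168 -> in-order
Step 4: SEND seq=437 -> in-order

Answer: yes no yes yes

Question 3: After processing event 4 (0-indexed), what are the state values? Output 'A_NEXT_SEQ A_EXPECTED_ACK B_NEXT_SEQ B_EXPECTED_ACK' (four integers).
After event 0: A_seq=100 A_ack=168 B_seq=168 B_ack=100
After event 1: A_seq=100 A_ack=168 B_seq=296 B_ack=100
After event 2: A_seq=100 A_ack=168 B_seq=437 B_ack=100
After event 3: A_seq=100 A_ack=437 B_seq=437 B_ack=100
After event 4: A_seq=100 A_ack=485 B_seq=485 B_ack=100

100 485 485 100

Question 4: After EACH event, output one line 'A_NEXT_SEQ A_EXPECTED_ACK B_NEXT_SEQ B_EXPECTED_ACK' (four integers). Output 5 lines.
100 168 168 100
100 168 296 100
100 168 437 100
100 437 437 100
100 485 485 100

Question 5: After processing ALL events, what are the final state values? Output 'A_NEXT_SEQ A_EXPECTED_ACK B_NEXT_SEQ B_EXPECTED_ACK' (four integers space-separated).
After event 0: A_seq=100 A_ack=168 B_seq=168 B_ack=100
After event 1: A_seq=100 A_ack=168 B_seq=296 B_ack=100
After event 2: A_seq=100 A_ack=168 B_seq=437 B_ack=100
After event 3: A_seq=100 A_ack=437 B_seq=437 B_ack=100
After event 4: A_seq=100 A_ack=485 B_seq=485 B_ack=100

Answer: 100 485 485 100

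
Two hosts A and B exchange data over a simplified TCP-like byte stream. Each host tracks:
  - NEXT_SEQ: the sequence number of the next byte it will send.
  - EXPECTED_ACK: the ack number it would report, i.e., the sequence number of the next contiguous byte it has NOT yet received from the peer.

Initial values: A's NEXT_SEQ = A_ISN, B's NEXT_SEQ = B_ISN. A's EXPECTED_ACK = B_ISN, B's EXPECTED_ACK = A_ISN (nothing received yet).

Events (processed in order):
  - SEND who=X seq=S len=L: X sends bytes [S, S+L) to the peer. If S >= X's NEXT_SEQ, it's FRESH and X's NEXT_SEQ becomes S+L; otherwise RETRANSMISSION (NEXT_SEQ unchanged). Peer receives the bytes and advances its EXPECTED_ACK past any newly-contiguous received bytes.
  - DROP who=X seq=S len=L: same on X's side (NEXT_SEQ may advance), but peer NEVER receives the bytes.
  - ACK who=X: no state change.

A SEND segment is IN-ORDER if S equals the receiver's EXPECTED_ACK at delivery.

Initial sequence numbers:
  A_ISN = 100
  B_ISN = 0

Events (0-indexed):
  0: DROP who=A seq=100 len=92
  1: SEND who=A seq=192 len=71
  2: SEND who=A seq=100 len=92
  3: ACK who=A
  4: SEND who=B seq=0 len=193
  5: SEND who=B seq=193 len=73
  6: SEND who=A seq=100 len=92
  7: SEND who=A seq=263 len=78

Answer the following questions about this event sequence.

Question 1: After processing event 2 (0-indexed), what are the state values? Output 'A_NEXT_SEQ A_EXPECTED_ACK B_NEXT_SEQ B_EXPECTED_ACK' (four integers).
After event 0: A_seq=192 A_ack=0 B_seq=0 B_ack=100
After event 1: A_seq=263 A_ack=0 B_seq=0 B_ack=100
After event 2: A_seq=263 A_ack=0 B_seq=0 B_ack=263

263 0 0 263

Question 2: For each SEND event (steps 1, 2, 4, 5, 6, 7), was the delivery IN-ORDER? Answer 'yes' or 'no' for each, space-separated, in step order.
Answer: no yes yes yes no yes

Derivation:
Step 1: SEND seq=192 -> out-of-order
Step 2: SEND seq=100 -> in-order
Step 4: SEND seq=0 -> in-order
Step 5: SEND seq=193 -> in-order
Step 6: SEND seq=100 -> out-of-order
Step 7: SEND seq=263 -> in-order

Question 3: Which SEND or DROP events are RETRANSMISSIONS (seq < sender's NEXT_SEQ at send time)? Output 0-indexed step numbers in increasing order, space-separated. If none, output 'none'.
Answer: 2 6

Derivation:
Step 0: DROP seq=100 -> fresh
Step 1: SEND seq=192 -> fresh
Step 2: SEND seq=100 -> retransmit
Step 4: SEND seq=0 -> fresh
Step 5: SEND seq=193 -> fresh
Step 6: SEND seq=100 -> retransmit
Step 7: SEND seq=263 -> fresh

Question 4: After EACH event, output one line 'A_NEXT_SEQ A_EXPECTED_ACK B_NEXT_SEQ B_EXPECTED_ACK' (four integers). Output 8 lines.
192 0 0 100
263 0 0 100
263 0 0 263
263 0 0 263
263 193 193 263
263 266 266 263
263 266 266 263
341 266 266 341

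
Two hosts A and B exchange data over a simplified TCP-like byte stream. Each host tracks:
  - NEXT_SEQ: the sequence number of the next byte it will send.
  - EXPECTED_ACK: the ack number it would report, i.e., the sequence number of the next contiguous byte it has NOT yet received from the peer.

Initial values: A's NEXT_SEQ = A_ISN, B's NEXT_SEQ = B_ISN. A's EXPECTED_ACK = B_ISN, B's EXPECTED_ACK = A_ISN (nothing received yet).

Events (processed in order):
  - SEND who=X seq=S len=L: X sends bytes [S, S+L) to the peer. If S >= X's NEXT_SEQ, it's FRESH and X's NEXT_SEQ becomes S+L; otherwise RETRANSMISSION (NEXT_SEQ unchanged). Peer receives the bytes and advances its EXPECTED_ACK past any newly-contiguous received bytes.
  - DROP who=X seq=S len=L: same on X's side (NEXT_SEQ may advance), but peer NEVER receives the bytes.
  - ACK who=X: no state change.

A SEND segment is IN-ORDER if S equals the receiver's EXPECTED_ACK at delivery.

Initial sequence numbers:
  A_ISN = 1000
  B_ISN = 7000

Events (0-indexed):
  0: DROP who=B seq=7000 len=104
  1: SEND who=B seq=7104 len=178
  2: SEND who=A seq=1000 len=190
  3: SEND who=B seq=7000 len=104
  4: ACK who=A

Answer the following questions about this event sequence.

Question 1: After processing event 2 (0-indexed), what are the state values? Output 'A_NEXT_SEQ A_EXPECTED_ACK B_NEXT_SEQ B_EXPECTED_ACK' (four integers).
After event 0: A_seq=1000 A_ack=7000 B_seq=7104 B_ack=1000
After event 1: A_seq=1000 A_ack=7000 B_seq=7282 B_ack=1000
After event 2: A_seq=1190 A_ack=7000 B_seq=7282 B_ack=1190

1190 7000 7282 1190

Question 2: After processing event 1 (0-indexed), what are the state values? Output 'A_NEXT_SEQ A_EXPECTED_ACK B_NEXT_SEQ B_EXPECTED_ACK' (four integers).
After event 0: A_seq=1000 A_ack=7000 B_seq=7104 B_ack=1000
After event 1: A_seq=1000 A_ack=7000 B_seq=7282 B_ack=1000

1000 7000 7282 1000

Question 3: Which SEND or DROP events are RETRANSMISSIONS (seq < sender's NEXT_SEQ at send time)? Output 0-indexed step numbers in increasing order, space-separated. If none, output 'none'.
Step 0: DROP seq=7000 -> fresh
Step 1: SEND seq=7104 -> fresh
Step 2: SEND seq=1000 -> fresh
Step 3: SEND seq=7000 -> retransmit

Answer: 3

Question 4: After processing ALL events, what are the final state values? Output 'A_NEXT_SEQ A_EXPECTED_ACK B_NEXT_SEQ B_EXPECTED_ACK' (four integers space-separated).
After event 0: A_seq=1000 A_ack=7000 B_seq=7104 B_ack=1000
After event 1: A_seq=1000 A_ack=7000 B_seq=7282 B_ack=1000
After event 2: A_seq=1190 A_ack=7000 B_seq=7282 B_ack=1190
After event 3: A_seq=1190 A_ack=7282 B_seq=7282 B_ack=1190
After event 4: A_seq=1190 A_ack=7282 B_seq=7282 B_ack=1190

Answer: 1190 7282 7282 1190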